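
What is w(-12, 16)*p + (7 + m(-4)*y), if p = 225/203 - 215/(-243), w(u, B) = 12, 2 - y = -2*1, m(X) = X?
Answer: 245293/16443 ≈ 14.918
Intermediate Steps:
y = 4 (y = 2 - (-2) = 2 - 1*(-2) = 2 + 2 = 4)
p = 98320/49329 (p = 225*(1/203) - 215*(-1/243) = 225/203 + 215/243 = 98320/49329 ≈ 1.9931)
w(-12, 16)*p + (7 + m(-4)*y) = 12*(98320/49329) + (7 - 4*4) = 393280/16443 + (7 - 16) = 393280/16443 - 9 = 245293/16443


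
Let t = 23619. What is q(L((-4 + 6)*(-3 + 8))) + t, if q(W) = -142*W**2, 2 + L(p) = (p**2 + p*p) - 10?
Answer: -4995229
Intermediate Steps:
L(p) = -12 + 2*p**2 (L(p) = -2 + ((p**2 + p*p) - 10) = -2 + ((p**2 + p**2) - 10) = -2 + (2*p**2 - 10) = -2 + (-10 + 2*p**2) = -12 + 2*p**2)
q(L((-4 + 6)*(-3 + 8))) + t = -142*(-12 + 2*((-4 + 6)*(-3 + 8))**2)**2 + 23619 = -142*(-12 + 2*(2*5)**2)**2 + 23619 = -142*(-12 + 2*10**2)**2 + 23619 = -142*(-12 + 2*100)**2 + 23619 = -142*(-12 + 200)**2 + 23619 = -142*188**2 + 23619 = -142*35344 + 23619 = -5018848 + 23619 = -4995229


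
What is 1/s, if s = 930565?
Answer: 1/930565 ≈ 1.0746e-6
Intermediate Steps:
1/s = 1/930565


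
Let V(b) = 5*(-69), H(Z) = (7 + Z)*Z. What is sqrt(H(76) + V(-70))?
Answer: sqrt(5963) ≈ 77.220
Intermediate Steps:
H(Z) = Z*(7 + Z)
V(b) = -345
sqrt(H(76) + V(-70)) = sqrt(76*(7 + 76) - 345) = sqrt(76*83 - 345) = sqrt(6308 - 345) = sqrt(5963)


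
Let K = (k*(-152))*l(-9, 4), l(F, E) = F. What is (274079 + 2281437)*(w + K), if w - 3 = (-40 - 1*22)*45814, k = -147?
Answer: -7772757800476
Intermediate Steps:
K = -201096 (K = -147*(-152)*(-9) = 22344*(-9) = -201096)
w = -2840465 (w = 3 + (-40 - 1*22)*45814 = 3 + (-40 - 22)*45814 = 3 - 62*45814 = 3 - 2840468 = -2840465)
(274079 + 2281437)*(w + K) = (274079 + 2281437)*(-2840465 - 201096) = 2555516*(-3041561) = -7772757800476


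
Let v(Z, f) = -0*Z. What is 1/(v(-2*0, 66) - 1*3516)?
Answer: -1/3516 ≈ -0.00028441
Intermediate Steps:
v(Z, f) = 0 (v(Z, f) = -1*0 = 0)
1/(v(-2*0, 66) - 1*3516) = 1/(0 - 1*3516) = 1/(0 - 3516) = 1/(-3516) = -1/3516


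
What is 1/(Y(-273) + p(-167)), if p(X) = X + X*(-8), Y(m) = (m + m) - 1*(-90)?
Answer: 1/713 ≈ 0.0014025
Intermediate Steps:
Y(m) = 90 + 2*m (Y(m) = 2*m + 90 = 90 + 2*m)
p(X) = -7*X (p(X) = X - 8*X = -7*X)
1/(Y(-273) + p(-167)) = 1/((90 + 2*(-273)) - 7*(-167)) = 1/((90 - 546) + 1169) = 1/(-456 + 1169) = 1/713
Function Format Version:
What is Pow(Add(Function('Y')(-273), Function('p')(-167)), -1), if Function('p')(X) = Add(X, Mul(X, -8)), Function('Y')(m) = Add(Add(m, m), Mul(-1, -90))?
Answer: Rational(1, 713) ≈ 0.0014025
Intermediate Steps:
Function('Y')(m) = Add(90, Mul(2, m)) (Function('Y')(m) = Add(Mul(2, m), 90) = Add(90, Mul(2, m)))
Function('p')(X) = Mul(-7, X) (Function('p')(X) = Add(X, Mul(-8, X)) = Mul(-7, X))
Pow(Add(Function('Y')(-273), Function('p')(-167)), -1) = Pow(Add(Add(90, Mul(2, -273)), Mul(-7, -167)), -1) = Pow(Add(Add(90, -546), 1169), -1) = Pow(Add(-456, 1169), -1) = Pow(713, -1) = Rational(1, 713)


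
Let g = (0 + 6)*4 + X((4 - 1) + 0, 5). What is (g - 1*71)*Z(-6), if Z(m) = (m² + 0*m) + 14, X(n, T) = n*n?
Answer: -1900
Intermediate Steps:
X(n, T) = n²
g = 33 (g = (0 + 6)*4 + ((4 - 1) + 0)² = 6*4 + (3 + 0)² = 24 + 3² = 24 + 9 = 33)
Z(m) = 14 + m² (Z(m) = (m² + 0) + 14 = m² + 14 = 14 + m²)
(g - 1*71)*Z(-6) = (33 - 1*71)*(14 + (-6)²) = (33 - 71)*(14 + 36) = -38*50 = -1900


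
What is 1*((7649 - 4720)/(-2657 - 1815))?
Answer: -2929/4472 ≈ -0.65496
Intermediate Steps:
1*((7649 - 4720)/(-2657 - 1815)) = 1*(2929/(-4472)) = 1*(2929*(-1/4472)) = 1*(-2929/4472) = -2929/4472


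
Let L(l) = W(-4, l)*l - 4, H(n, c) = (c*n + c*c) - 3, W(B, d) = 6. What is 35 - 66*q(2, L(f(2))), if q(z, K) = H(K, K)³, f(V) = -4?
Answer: -252980450215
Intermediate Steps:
H(n, c) = -3 + c² + c*n (H(n, c) = (c*n + c²) - 3 = (c² + c*n) - 3 = -3 + c² + c*n)
L(l) = -4 + 6*l (L(l) = 6*l - 4 = -4 + 6*l)
q(z, K) = (-3 + 2*K²)³ (q(z, K) = (-3 + K² + K*K)³ = (-3 + K² + K²)³ = (-3 + 2*K²)³)
35 - 66*q(2, L(f(2))) = 35 - 66*(-3 + 2*(-4 + 6*(-4))²)³ = 35 - 66*(-3 + 2*(-4 - 24)²)³ = 35 - 66*(-3 + 2*(-28)²)³ = 35 - 66*(-3 + 2*784)³ = 35 - 66*(-3 + 1568)³ = 35 - 66*1565³ = 35 - 66*3833037125 = 35 - 252980450250 = -252980450215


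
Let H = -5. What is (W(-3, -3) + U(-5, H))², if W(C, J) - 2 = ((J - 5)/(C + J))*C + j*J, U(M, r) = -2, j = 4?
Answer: 256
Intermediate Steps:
W(C, J) = 2 + 4*J + C*(-5 + J)/(C + J) (W(C, J) = 2 + (((J - 5)/(C + J))*C + 4*J) = 2 + (((-5 + J)/(C + J))*C + 4*J) = 2 + (C*(-5 + J)/(C + J) + 4*J) = 2 + (4*J + C*(-5 + J)/(C + J)) = 2 + 4*J + C*(-5 + J)/(C + J))
(W(-3, -3) + U(-5, H))² = ((-3*(-3) + 2*(-3) + 4*(-3)² + 5*(-3)*(-3))/(-3 - 3) - 2)² = ((9 - 6 + 4*9 + 45)/(-6) - 2)² = (-(9 - 6 + 36 + 45)/6 - 2)² = (-⅙*84 - 2)² = (-14 - 2)² = (-16)² = 256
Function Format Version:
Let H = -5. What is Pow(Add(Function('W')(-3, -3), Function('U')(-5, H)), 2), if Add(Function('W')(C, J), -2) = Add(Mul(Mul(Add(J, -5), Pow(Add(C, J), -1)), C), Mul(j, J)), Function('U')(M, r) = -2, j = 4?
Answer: 256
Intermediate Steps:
Function('W')(C, J) = Add(2, Mul(4, J), Mul(C, Pow(Add(C, J), -1), Add(-5, J))) (Function('W')(C, J) = Add(2, Add(Mul(Mul(Add(J, -5), Pow(Add(C, J), -1)), C), Mul(4, J))) = Add(2, Add(Mul(Mul(Add(-5, J), Pow(Add(C, J), -1)), C), Mul(4, J))) = Add(2, Add(Mul(Mul(Pow(Add(C, J), -1), Add(-5, J)), C), Mul(4, J))) = Add(2, Add(Mul(C, Pow(Add(C, J), -1), Add(-5, J)), Mul(4, J))) = Add(2, Add(Mul(4, J), Mul(C, Pow(Add(C, J), -1), Add(-5, J)))) = Add(2, Mul(4, J), Mul(C, Pow(Add(C, J), -1), Add(-5, J))))
Pow(Add(Function('W')(-3, -3), Function('U')(-5, H)), 2) = Pow(Add(Mul(Pow(Add(-3, -3), -1), Add(Mul(-3, -3), Mul(2, -3), Mul(4, Pow(-3, 2)), Mul(5, -3, -3))), -2), 2) = Pow(Add(Mul(Pow(-6, -1), Add(9, -6, Mul(4, 9), 45)), -2), 2) = Pow(Add(Mul(Rational(-1, 6), Add(9, -6, 36, 45)), -2), 2) = Pow(Add(Mul(Rational(-1, 6), 84), -2), 2) = Pow(Add(-14, -2), 2) = Pow(-16, 2) = 256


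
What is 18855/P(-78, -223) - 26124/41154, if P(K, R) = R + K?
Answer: -130636999/2064559 ≈ -63.276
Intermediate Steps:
P(K, R) = K + R
18855/P(-78, -223) - 26124/41154 = 18855/(-78 - 223) - 26124/41154 = 18855/(-301) - 26124*1/41154 = 18855*(-1/301) - 4354/6859 = -18855/301 - 4354/6859 = -130636999/2064559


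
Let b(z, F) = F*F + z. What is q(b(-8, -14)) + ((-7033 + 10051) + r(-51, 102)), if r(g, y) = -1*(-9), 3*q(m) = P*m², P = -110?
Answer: -3878759/3 ≈ -1.2929e+6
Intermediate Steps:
b(z, F) = z + F² (b(z, F) = F² + z = z + F²)
q(m) = -110*m²/3 (q(m) = (-110*m²)/3 = -110*m²/3)
r(g, y) = 9
q(b(-8, -14)) + ((-7033 + 10051) + r(-51, 102)) = -110*(-8 + (-14)²)²/3 + ((-7033 + 10051) + 9) = -110*(-8 + 196)²/3 + (3018 + 9) = -110/3*188² + 3027 = -110/3*35344 + 3027 = -3887840/3 + 3027 = -3878759/3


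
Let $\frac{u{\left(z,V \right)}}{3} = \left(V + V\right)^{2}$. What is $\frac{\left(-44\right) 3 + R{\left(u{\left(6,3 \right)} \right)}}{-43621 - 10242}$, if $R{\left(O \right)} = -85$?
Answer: $\frac{217}{53863} \approx 0.0040287$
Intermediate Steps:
$u{\left(z,V \right)} = 12 V^{2}$ ($u{\left(z,V \right)} = 3 \left(V + V\right)^{2} = 3 \left(2 V\right)^{2} = 3 \cdot 4 V^{2} = 12 V^{2}$)
$\frac{\left(-44\right) 3 + R{\left(u{\left(6,3 \right)} \right)}}{-43621 - 10242} = \frac{\left(-44\right) 3 - 85}{-43621 - 10242} = \frac{-132 - 85}{-53863} = \left(-217\right) \left(- \frac{1}{53863}\right) = \frac{217}{53863}$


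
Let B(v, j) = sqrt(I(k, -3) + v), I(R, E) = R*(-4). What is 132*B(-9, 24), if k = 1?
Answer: 132*I*sqrt(13) ≈ 475.93*I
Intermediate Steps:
I(R, E) = -4*R
B(v, j) = sqrt(-4 + v) (B(v, j) = sqrt(-4*1 + v) = sqrt(-4 + v))
132*B(-9, 24) = 132*sqrt(-4 - 9) = 132*sqrt(-13) = 132*(I*sqrt(13)) = 132*I*sqrt(13)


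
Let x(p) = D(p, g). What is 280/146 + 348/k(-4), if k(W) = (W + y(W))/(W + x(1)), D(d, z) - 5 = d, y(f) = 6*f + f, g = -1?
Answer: -5791/292 ≈ -19.832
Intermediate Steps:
y(f) = 7*f
D(d, z) = 5 + d
x(p) = 5 + p
k(W) = 8*W/(6 + W) (k(W) = (W + 7*W)/(W + (5 + 1)) = (8*W)/(W + 6) = (8*W)/(6 + W) = 8*W/(6 + W))
280/146 + 348/k(-4) = 280/146 + 348/((8*(-4)/(6 - 4))) = 280*(1/146) + 348/((8*(-4)/2)) = 140/73 + 348/((8*(-4)*(½))) = 140/73 + 348/(-16) = 140/73 + 348*(-1/16) = 140/73 - 87/4 = -5791/292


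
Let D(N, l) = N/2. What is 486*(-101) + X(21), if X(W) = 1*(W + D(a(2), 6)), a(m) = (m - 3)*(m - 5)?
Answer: -98127/2 ≈ -49064.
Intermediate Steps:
a(m) = (-5 + m)*(-3 + m) (a(m) = (-3 + m)*(-5 + m) = (-5 + m)*(-3 + m))
D(N, l) = N/2 (D(N, l) = N*(1/2) = N/2)
X(W) = 3/2 + W (X(W) = 1*(W + (15 + 2**2 - 8*2)/2) = 1*(W + (15 + 4 - 16)/2) = 1*(W + (1/2)*3) = 1*(W + 3/2) = 1*(3/2 + W) = 3/2 + W)
486*(-101) + X(21) = 486*(-101) + (3/2 + 21) = -49086 + 45/2 = -98127/2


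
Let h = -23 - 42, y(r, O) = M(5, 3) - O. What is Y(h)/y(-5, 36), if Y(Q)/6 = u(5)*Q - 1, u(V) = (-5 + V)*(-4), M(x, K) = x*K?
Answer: 2/7 ≈ 0.28571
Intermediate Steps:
M(x, K) = K*x
y(r, O) = 15 - O (y(r, O) = 3*5 - O = 15 - O)
h = -65
u(V) = 20 - 4*V
Y(Q) = -6 (Y(Q) = 6*((20 - 4*5)*Q - 1) = 6*((20 - 20)*Q - 1) = 6*(0*Q - 1) = 6*(0 - 1) = 6*(-1) = -6)
Y(h)/y(-5, 36) = -6/(15 - 1*36) = -6/(15 - 36) = -6/(-21) = -6*(-1/21) = 2/7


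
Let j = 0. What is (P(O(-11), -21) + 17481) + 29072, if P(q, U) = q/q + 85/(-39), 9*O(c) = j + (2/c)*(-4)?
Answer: 1815521/39 ≈ 46552.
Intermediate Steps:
O(c) = -8/(9*c) (O(c) = (0 + (2/c)*(-4))/9 = (0 - 8/c)/9 = (-8/c)/9 = -8/(9*c))
P(q, U) = -46/39 (P(q, U) = 1 + 85*(-1/39) = 1 - 85/39 = -46/39)
(P(O(-11), -21) + 17481) + 29072 = (-46/39 + 17481) + 29072 = 681713/39 + 29072 = 1815521/39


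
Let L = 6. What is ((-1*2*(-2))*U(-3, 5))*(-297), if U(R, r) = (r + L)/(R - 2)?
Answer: 13068/5 ≈ 2613.6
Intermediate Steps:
U(R, r) = (6 + r)/(-2 + R) (U(R, r) = (r + 6)/(R - 2) = (6 + r)/(-2 + R))
((-1*2*(-2))*U(-3, 5))*(-297) = ((-1*2*(-2))*((6 + 5)/(-2 - 3)))*(-297) = ((-2*(-2))*(11/(-5)))*(-297) = (4*(-⅕*11))*(-297) = (4*(-11/5))*(-297) = -44/5*(-297) = 13068/5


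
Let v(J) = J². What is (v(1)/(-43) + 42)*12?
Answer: 21660/43 ≈ 503.72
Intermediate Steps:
(v(1)/(-43) + 42)*12 = (1²/(-43) + 42)*12 = (1*(-1/43) + 42)*12 = (-1/43 + 42)*12 = (1805/43)*12 = 21660/43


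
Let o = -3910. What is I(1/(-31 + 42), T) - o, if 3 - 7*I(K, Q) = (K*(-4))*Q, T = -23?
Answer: 301011/77 ≈ 3909.2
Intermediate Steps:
I(K, Q) = 3/7 + 4*K*Q/7 (I(K, Q) = 3/7 - K*(-4)*Q/7 = 3/7 - (-4*K)*Q/7 = 3/7 - (-4)*K*Q/7 = 3/7 + 4*K*Q/7)
I(1/(-31 + 42), T) - o = (3/7 + (4/7)*(-23)/(-31 + 42)) - 1*(-3910) = (3/7 + (4/7)*(-23)/11) + 3910 = (3/7 + (4/7)*(1/11)*(-23)) + 3910 = (3/7 - 92/77) + 3910 = -59/77 + 3910 = 301011/77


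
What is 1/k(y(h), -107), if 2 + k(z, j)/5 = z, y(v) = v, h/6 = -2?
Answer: -1/70 ≈ -0.014286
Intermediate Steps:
h = -12 (h = 6*(-2) = -12)
k(z, j) = -10 + 5*z
1/k(y(h), -107) = 1/(-10 + 5*(-12)) = 1/(-10 - 60) = 1/(-70) = -1/70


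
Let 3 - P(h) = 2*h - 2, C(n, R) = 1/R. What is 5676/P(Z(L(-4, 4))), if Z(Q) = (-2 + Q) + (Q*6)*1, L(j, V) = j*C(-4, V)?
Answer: 5676/23 ≈ 246.78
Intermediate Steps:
L(j, V) = j/V
Z(Q) = -2 + 7*Q (Z(Q) = (-2 + Q) + (6*Q)*1 = (-2 + Q) + 6*Q = -2 + 7*Q)
P(h) = 5 - 2*h (P(h) = 3 - (2*h - 2) = 3 - (-2 + 2*h) = 3 + (2 - 2*h) = 5 - 2*h)
5676/P(Z(L(-4, 4))) = 5676/(5 - 2*(-2 + 7*(-4/4))) = 5676/(5 - 2*(-2 + 7*(-4*¼))) = 5676/(5 - 2*(-2 + 7*(-1))) = 5676/(5 - 2*(-2 - 7)) = 5676/(5 - 2*(-9)) = 5676/(5 + 18) = 5676/23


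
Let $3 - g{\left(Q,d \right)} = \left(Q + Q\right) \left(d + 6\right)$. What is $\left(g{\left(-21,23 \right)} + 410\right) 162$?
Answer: $264222$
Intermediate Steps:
$g{\left(Q,d \right)} = 3 - 2 Q \left(6 + d\right)$ ($g{\left(Q,d \right)} = 3 - \left(Q + Q\right) \left(d + 6\right) = 3 - 2 Q \left(6 + d\right)$)
$\left(g{\left(-21,23 \right)} + 410\right) 162 = \left(\left(3 - -252 - \left(-42\right) 23\right) + 410\right) 162 = \left(\left(3 + 252 + 966\right) + 410\right) 162 = \left(1221 + 410\right) 162 = 1631 \cdot 162 = 264222$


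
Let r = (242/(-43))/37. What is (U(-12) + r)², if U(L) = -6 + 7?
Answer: 1819801/2531281 ≈ 0.71892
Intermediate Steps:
U(L) = 1
r = -242/1591 (r = (242*(-1/43))*(1/37) = -242/43*1/37 = -242/1591 ≈ -0.15211)
(U(-12) + r)² = (1 - 242/1591)² = (1349/1591)² = 1819801/2531281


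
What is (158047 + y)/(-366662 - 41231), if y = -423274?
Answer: 265227/407893 ≈ 0.65024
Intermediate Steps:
(158047 + y)/(-366662 - 41231) = (158047 - 423274)/(-366662 - 41231) = -265227/(-407893) = -265227*(-1/407893) = 265227/407893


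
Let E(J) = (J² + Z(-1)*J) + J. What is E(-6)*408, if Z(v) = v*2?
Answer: 17136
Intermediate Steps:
Z(v) = 2*v
E(J) = J² - J (E(J) = (J² + (2*(-1))*J) + J = (J² - 2*J) + J = J² - J)
E(-6)*408 = -6*(-1 - 6)*408 = -6*(-7)*408 = 42*408 = 17136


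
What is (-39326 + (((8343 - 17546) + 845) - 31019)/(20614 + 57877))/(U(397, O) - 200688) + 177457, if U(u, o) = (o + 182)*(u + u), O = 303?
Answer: 2568491320941131/14473897382 ≈ 1.7746e+5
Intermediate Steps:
U(u, o) = 2*u*(182 + o) (U(u, o) = (182 + o)*(2*u) = 2*u*(182 + o))
(-39326 + (((8343 - 17546) + 845) - 31019)/(20614 + 57877))/(U(397, O) - 200688) + 177457 = (-39326 + (((8343 - 17546) + 845) - 31019)/(20614 + 57877))/(2*397*(182 + 303) - 200688) + 177457 = (-39326 + ((-9203 + 845) - 31019)/78491)/(2*397*485 - 200688) + 177457 = (-39326 + (-8358 - 31019)*(1/78491))/(385090 - 200688) + 177457 = (-39326 - 39377*1/78491)/184402 + 177457 = (-39326 - 39377/78491)*(1/184402) + 177457 = -3086776443/78491*1/184402 + 177457 = -3086776443/14473897382 + 177457 = 2568491320941131/14473897382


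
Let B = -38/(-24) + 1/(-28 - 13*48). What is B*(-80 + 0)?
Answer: -15575/123 ≈ -126.63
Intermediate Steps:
B = 3115/1968 (B = -38*(-1/24) + (1/48)/(-41) = 19/12 - 1/41*1/48 = 19/12 - 1/1968 = 3115/1968 ≈ 1.5828)
B*(-80 + 0) = 3115*(-80 + 0)/1968 = (3115/1968)*(-80) = -15575/123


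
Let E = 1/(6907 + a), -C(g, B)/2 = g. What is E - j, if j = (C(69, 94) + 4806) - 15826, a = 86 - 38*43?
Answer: 59795723/5359 ≈ 11158.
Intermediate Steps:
a = -1548 (a = 86 - 1634 = -1548)
C(g, B) = -2*g
j = -11158 (j = (-2*69 + 4806) - 15826 = (-138 + 4806) - 15826 = 4668 - 15826 = -11158)
E = 1/5359 (E = 1/(6907 - 1548) = 1/5359 ≈ 0.00018660)
E - j = 1/5359 - 1*(-11158) = 1/5359 + 11158 = 59795723/5359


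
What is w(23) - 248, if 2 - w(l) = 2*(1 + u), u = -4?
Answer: -240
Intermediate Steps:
w(l) = 8 (w(l) = 2 - 2*(1 - 4) = 2 - 2*(-3) = 2 - 1*(-6) = 2 + 6 = 8)
w(23) - 248 = 8 - 248 = -240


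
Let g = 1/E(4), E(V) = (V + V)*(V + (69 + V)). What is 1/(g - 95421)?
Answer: -616/58779335 ≈ -1.0480e-5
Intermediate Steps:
E(V) = 2*V*(69 + 2*V) (E(V) = (2*V)*(69 + 2*V) = 2*V*(69 + 2*V))
g = 1/616 (g = 1/(2*4*(69 + 2*4)) = 1/(2*4*(69 + 8)) = 1/(2*4*77) = 1/616 ≈ 0.0016234)
1/(g - 95421) = 1/(1/616 - 95421) = 1/(-58779335/616) = -616/58779335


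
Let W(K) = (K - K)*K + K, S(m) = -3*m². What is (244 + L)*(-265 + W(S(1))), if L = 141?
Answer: -103180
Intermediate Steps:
W(K) = K (W(K) = 0*K + K = 0 + K = K)
(244 + L)*(-265 + W(S(1))) = (244 + 141)*(-265 - 3*1²) = 385*(-265 - 3*1) = 385*(-265 - 3) = 385*(-268) = -103180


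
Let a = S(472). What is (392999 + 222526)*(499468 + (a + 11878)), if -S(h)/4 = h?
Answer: 313584135450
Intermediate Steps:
S(h) = -4*h
a = -1888 (a = -4*472 = -1888)
(392999 + 222526)*(499468 + (a + 11878)) = (392999 + 222526)*(499468 + (-1888 + 11878)) = 615525*(499468 + 9990) = 615525*509458 = 313584135450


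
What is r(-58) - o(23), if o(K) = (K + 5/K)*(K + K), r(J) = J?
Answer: -1126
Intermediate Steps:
o(K) = 2*K*(K + 5/K) (o(K) = (K + 5/K)*(2*K) = 2*K*(K + 5/K))
r(-58) - o(23) = -58 - (10 + 2*23**2) = -58 - (10 + 2*529) = -58 - (10 + 1058) = -58 - 1*1068 = -58 - 1068 = -1126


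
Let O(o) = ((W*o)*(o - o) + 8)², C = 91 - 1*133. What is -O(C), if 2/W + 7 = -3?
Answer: -64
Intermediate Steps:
W = -⅕ (W = 2/(-7 - 3) = 2/(-10) = 2*(-⅒) = -⅕ ≈ -0.20000)
C = -42 (C = 91 - 133 = -42)
O(o) = 64 (O(o) = ((-o/5)*(o - o) + 8)² = (-o/5*0 + 8)² = (0 + 8)² = 8² = 64)
-O(C) = -1*64 = -64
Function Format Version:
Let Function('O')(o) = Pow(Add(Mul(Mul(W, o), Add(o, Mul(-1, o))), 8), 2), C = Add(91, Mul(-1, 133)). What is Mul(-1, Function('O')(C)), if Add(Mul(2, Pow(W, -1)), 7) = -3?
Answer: -64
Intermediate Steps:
W = Rational(-1, 5) (W = Mul(2, Pow(Add(-7, -3), -1)) = Mul(2, Pow(-10, -1)) = Mul(2, Rational(-1, 10)) = Rational(-1, 5) ≈ -0.20000)
C = -42 (C = Add(91, -133) = -42)
Function('O')(o) = 64 (Function('O')(o) = Pow(Add(Mul(Mul(Rational(-1, 5), o), Add(o, Mul(-1, o))), 8), 2) = Pow(Add(Mul(Mul(Rational(-1, 5), o), 0), 8), 2) = Pow(Add(0, 8), 2) = Pow(8, 2) = 64)
Mul(-1, Function('O')(C)) = Mul(-1, 64) = -64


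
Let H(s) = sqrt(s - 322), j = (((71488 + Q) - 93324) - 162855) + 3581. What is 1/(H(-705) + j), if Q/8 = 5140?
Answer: -139990/19597201127 - I*sqrt(1027)/19597201127 ≈ -7.1434e-6 - 1.6353e-9*I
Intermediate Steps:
Q = 41120 (Q = 8*5140 = 41120)
j = -139990 (j = (((71488 + 41120) - 93324) - 162855) + 3581 = ((112608 - 93324) - 162855) + 3581 = (19284 - 162855) + 3581 = -143571 + 3581 = -139990)
H(s) = sqrt(-322 + s)
1/(H(-705) + j) = 1/(sqrt(-322 - 705) - 139990) = 1/(sqrt(-1027) - 139990) = 1/(I*sqrt(1027) - 139990) = 1/(-139990 + I*sqrt(1027))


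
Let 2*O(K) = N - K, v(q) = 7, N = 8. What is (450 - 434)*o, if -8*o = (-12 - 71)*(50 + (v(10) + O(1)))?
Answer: 10043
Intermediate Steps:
O(K) = 4 - K/2 (O(K) = (8 - K)/2 = 4 - K/2)
o = 10043/16 (o = -(-12 - 71)*(50 + (7 + (4 - ½*1)))/8 = -(-83)*(50 + (7 + (4 - ½)))/8 = -(-83)*(50 + (7 + 7/2))/8 = -(-83)*(50 + 21/2)/8 = -(-83)*121/(8*2) = -⅛*(-10043/2) = 10043/16 ≈ 627.69)
(450 - 434)*o = (450 - 434)*(10043/16) = 16*(10043/16) = 10043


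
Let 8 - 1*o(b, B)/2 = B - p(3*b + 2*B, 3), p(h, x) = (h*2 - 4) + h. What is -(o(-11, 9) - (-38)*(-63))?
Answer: 2494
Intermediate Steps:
p(h, x) = -4 + 3*h (p(h, x) = (2*h - 4) + h = (-4 + 2*h) + h = -4 + 3*h)
o(b, B) = 8 + 10*B + 18*b (o(b, B) = 16 - 2*(B - (-4 + 3*(3*b + 2*B))) = 16 - 2*(B - (-4 + 3*(2*B + 3*b))) = 16 - 2*(B - (-4 + (6*B + 9*b))) = 16 - 2*(B - (-4 + 6*B + 9*b)) = 16 - 2*(B + (4 - 9*b - 6*B)) = 16 - 2*(4 - 9*b - 5*B) = 16 + (-8 + 10*B + 18*b) = 8 + 10*B + 18*b)
-(o(-11, 9) - (-38)*(-63)) = -((8 + 10*9 + 18*(-11)) - (-38)*(-63)) = -((8 + 90 - 198) - 38*63) = -(-100 - 2394) = -1*(-2494) = 2494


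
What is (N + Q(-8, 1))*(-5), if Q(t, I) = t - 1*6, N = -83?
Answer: 485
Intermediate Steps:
Q(t, I) = -6 + t (Q(t, I) = t - 6 = -6 + t)
(N + Q(-8, 1))*(-5) = (-83 + (-6 - 8))*(-5) = (-83 - 14)*(-5) = -97*(-5) = 485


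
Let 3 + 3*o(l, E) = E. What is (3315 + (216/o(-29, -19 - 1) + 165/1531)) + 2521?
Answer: 204514775/35213 ≈ 5807.9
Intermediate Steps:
o(l, E) = -1 + E/3
(3315 + (216/o(-29, -19 - 1) + 165/1531)) + 2521 = (3315 + (216/(-1 + (-19 - 1)/3) + 165/1531)) + 2521 = (3315 + (216/(-1 + (⅓)*(-20)) + 165*(1/1531))) + 2521 = (3315 + (216/(-1 - 20/3) + 165/1531)) + 2521 = (3315 + (216/(-23/3) + 165/1531)) + 2521 = (3315 + (216*(-3/23) + 165/1531)) + 2521 = (3315 + (-648/23 + 165/1531)) + 2521 = (3315 - 988293/35213) + 2521 = 115742802/35213 + 2521 = 204514775/35213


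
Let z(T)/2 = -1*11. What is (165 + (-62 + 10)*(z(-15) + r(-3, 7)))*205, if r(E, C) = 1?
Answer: 257685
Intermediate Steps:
z(T) = -22 (z(T) = 2*(-1*11) = 2*(-11) = -22)
(165 + (-62 + 10)*(z(-15) + r(-3, 7)))*205 = (165 + (-62 + 10)*(-22 + 1))*205 = (165 - 52*(-21))*205 = (165 + 1092)*205 = 1257*205 = 257685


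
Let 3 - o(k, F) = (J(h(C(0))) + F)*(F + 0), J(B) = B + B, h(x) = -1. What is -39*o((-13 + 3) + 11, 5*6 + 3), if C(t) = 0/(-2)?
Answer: 39780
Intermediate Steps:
C(t) = 0 (C(t) = 0*(-½) = 0)
J(B) = 2*B
o(k, F) = 3 - F*(-2 + F) (o(k, F) = 3 - (2*(-1) + F)*(F + 0) = 3 - (-2 + F)*F = 3 - F*(-2 + F))
-39*o((-13 + 3) + 11, 5*6 + 3) = -39*(3 - (5*6 + 3)² + 2*(5*6 + 3)) = -39*(3 - (30 + 3)² + 2*(30 + 3)) = -39*(3 - 1*33² + 2*33) = -39*(3 - 1*1089 + 66) = -39*(3 - 1089 + 66) = -39*(-1020) = 39780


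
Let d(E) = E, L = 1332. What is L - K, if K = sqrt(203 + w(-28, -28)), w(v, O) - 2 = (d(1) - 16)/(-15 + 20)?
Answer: 1332 - sqrt(202) ≈ 1317.8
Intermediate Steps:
w(v, O) = -1 (w(v, O) = 2 + (1 - 16)/(-15 + 20) = 2 - 15/5 = 2 - 15*1/5 = 2 - 3 = -1)
K = sqrt(202) (K = sqrt(203 - 1) = sqrt(202) ≈ 14.213)
L - K = 1332 - sqrt(202)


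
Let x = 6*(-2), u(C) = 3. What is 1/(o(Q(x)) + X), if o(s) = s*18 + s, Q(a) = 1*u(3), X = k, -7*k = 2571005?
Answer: -7/2570606 ≈ -2.7231e-6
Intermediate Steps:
k = -2571005/7 (k = -⅐*2571005 = -2571005/7 ≈ -3.6729e+5)
X = -2571005/7 ≈ -3.6729e+5
x = -12
Q(a) = 3 (Q(a) = 1*3 = 3)
o(s) = 19*s (o(s) = 18*s + s = 19*s)
1/(o(Q(x)) + X) = 1/(19*3 - 2571005/7) = 1/(57 - 2571005/7) = 1/(-2570606/7) = -7/2570606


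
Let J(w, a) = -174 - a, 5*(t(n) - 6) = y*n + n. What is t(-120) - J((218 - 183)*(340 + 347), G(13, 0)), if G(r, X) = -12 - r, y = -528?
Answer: 12803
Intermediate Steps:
t(n) = 6 - 527*n/5 (t(n) = 6 + (-528*n + n)/5 = 6 + (-527*n)/5 = 6 - 527*n/5)
t(-120) - J((218 - 183)*(340 + 347), G(13, 0)) = (6 - 527/5*(-120)) - (-174 - (-12 - 1*13)) = (6 + 12648) - (-174 - (-12 - 13)) = 12654 - (-174 - 1*(-25)) = 12654 - (-174 + 25) = 12654 - 1*(-149) = 12654 + 149 = 12803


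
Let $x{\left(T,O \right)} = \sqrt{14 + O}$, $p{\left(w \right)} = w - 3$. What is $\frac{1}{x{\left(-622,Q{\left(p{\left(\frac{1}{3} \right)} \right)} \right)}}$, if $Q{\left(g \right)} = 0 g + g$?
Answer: $\frac{\sqrt{102}}{34} \approx 0.29704$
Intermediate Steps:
$p{\left(w \right)} = -3 + w$
$Q{\left(g \right)} = g$ ($Q{\left(g \right)} = 0 + g = g$)
$\frac{1}{x{\left(-622,Q{\left(p{\left(\frac{1}{3} \right)} \right)} \right)}} = \frac{1}{\sqrt{14 - \left(3 - \frac{1}{3}\right)}} = \frac{1}{\sqrt{14 + \left(-3 + \frac{1}{3}\right)}} = \frac{1}{\sqrt{14 - \frac{8}{3}}} = \frac{1}{\sqrt{\frac{34}{3}}} = \frac{1}{\frac{1}{3} \sqrt{102}} = \frac{\sqrt{102}}{34}$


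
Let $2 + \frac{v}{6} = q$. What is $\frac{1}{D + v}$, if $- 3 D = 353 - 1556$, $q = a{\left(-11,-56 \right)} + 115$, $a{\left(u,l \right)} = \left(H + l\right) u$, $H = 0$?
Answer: $\frac{1}{4775} \approx 0.00020942$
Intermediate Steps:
$a{\left(u,l \right)} = l u$ ($a{\left(u,l \right)} = \left(0 + l\right) u = l u$)
$q = 731$ ($q = \left(-56\right) \left(-11\right) + 115 = 616 + 115 = 731$)
$D = 401$ ($D = - \frac{353 - 1556}{3} = \left(- \frac{1}{3}\right) \left(-1203\right) = 401$)
$v = 4374$ ($v = -12 + 6 \cdot 731 = -12 + 4386 = 4374$)
$\frac{1}{D + v} = \frac{1}{401 + 4374} = \frac{1}{4775}$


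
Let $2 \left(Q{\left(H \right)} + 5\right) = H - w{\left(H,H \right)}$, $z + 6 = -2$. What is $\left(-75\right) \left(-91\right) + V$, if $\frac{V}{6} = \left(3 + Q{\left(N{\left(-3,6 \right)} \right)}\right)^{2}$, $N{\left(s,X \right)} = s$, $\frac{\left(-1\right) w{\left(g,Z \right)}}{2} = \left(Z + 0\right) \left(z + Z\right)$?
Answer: $\frac{24093}{2} \approx 12047.0$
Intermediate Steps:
$z = -8$ ($z = -6 - 2 = -8$)
$w{\left(g,Z \right)} = - 2 Z \left(-8 + Z\right)$ ($w{\left(g,Z \right)} = - 2 \left(Z + 0\right) \left(-8 + Z\right) = - 2 Z \left(-8 + Z\right)$)
$Q{\left(H \right)} = -5 + \frac{H}{2} - H \left(8 - H\right)$ ($Q{\left(H \right)} = -5 + \frac{H - 2 H \left(8 - H\right)}{2} = -5 - \left(- \frac{H}{2} + H \left(8 - H\right)\right) = -5 + \frac{H}{2} - H \left(8 - H\right)$)
$V = \frac{10443}{2}$ ($V = 6 \left(3 - \left(- \frac{35}{2} - 9\right)\right)^{2} = 6 \left(3 + \left(-5 + 9 + \frac{45}{2}\right)\right)^{2} = 6 \left(3 + \frac{53}{2}\right)^{2} = 6 \left(\frac{59}{2}\right)^{2} = 6 \cdot \frac{3481}{4} = \frac{10443}{2} \approx 5221.5$)
$\left(-75\right) \left(-91\right) + V = \left(-75\right) \left(-91\right) + \frac{10443}{2} = 6825 + \frac{10443}{2} = \frac{24093}{2}$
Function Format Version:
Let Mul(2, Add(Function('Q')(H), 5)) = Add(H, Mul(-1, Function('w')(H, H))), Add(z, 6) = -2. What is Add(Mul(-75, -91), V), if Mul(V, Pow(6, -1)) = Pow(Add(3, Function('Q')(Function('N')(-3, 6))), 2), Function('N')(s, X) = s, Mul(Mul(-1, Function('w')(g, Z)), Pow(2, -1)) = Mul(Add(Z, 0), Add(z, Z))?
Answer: Rational(24093, 2) ≈ 12047.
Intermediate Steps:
z = -8 (z = Add(-6, -2) = -8)
Function('w')(g, Z) = Mul(-2, Z, Add(-8, Z)) (Function('w')(g, Z) = Mul(-2, Mul(Add(Z, 0), Add(-8, Z))) = Mul(-2, Mul(Z, Add(-8, Z))) = Mul(-2, Z, Add(-8, Z)))
Function('Q')(H) = Add(-5, Mul(Rational(1, 2), H), Mul(-1, H, Add(8, Mul(-1, H)))) (Function('Q')(H) = Add(-5, Mul(Rational(1, 2), Add(H, Mul(-1, Mul(2, H, Add(8, Mul(-1, H))))))) = Add(-5, Mul(Rational(1, 2), Add(H, Mul(-2, H, Add(8, Mul(-1, H)))))) = Add(-5, Add(Mul(Rational(1, 2), H), Mul(-1, H, Add(8, Mul(-1, H))))) = Add(-5, Mul(Rational(1, 2), H), Mul(-1, H, Add(8, Mul(-1, H)))))
V = Rational(10443, 2) (V = Mul(6, Pow(Add(3, Add(-5, Pow(-3, 2), Mul(Rational(-15, 2), -3))), 2)) = Mul(6, Pow(Add(3, Add(-5, 9, Rational(45, 2))), 2)) = Mul(6, Pow(Add(3, Rational(53, 2)), 2)) = Mul(6, Pow(Rational(59, 2), 2)) = Mul(6, Rational(3481, 4)) = Rational(10443, 2) ≈ 5221.5)
Add(Mul(-75, -91), V) = Add(Mul(-75, -91), Rational(10443, 2)) = Add(6825, Rational(10443, 2)) = Rational(24093, 2)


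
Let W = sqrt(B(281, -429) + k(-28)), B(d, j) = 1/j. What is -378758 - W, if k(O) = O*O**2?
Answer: -378758 - I*sqrt(4040068461)/429 ≈ -3.7876e+5 - 148.16*I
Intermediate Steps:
k(O) = O**3
W = I*sqrt(4040068461)/429 (W = sqrt(1/(-429) + (-28)**3) = sqrt(-1/429 - 21952) = sqrt(-9417409/429) = I*sqrt(4040068461)/429 ≈ 148.16*I)
-378758 - W = -378758 - I*sqrt(4040068461)/429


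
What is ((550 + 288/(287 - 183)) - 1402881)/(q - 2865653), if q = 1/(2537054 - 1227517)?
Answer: 23873209156379/48784822224580 ≈ 0.48936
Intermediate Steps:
q = 1/1309537 ≈ 7.6363e-7
((550 + 288/(287 - 183)) - 1402881)/(q - 2865653) = ((550 + 288/(287 - 183)) - 1402881)/(1/1309537 - 2865653) = ((550 + 288/104) - 1402881)/(-3752678632660/1309537) = ((550 + (1/104)*288) - 1402881)*(-1309537/3752678632660) = ((550 + 36/13) - 1402881)*(-1309537/3752678632660) = (7186/13 - 1402881)*(-1309537/3752678632660) = -18230267/13*(-1309537/3752678632660) = 23873209156379/48784822224580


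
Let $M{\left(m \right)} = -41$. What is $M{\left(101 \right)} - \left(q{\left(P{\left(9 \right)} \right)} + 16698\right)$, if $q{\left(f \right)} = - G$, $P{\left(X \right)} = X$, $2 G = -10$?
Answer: $-16744$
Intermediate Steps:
$G = -5$ ($G = \frac{1}{2} \left(-10\right) = -5$)
$q{\left(f \right)} = 5$ ($q{\left(f \right)} = \left(-1\right) \left(-5\right) = 5$)
$M{\left(101 \right)} - \left(q{\left(P{\left(9 \right)} \right)} + 16698\right) = -41 - \left(5 + 16698\right) = -41 - 16703 = -16744$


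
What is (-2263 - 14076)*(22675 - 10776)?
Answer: -194417761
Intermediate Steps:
(-2263 - 14076)*(22675 - 10776) = -16339*11899 = -194417761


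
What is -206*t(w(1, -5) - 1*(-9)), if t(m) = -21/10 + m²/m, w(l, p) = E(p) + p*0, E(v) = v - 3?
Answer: 1133/5 ≈ 226.60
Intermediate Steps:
E(v) = -3 + v
w(l, p) = -3 + p (w(l, p) = (-3 + p) + p*0 = (-3 + p) + 0 = -3 + p)
t(m) = -21/10 + m (t(m) = -21*⅒ + m = -21/10 + m)
-206*t(w(1, -5) - 1*(-9)) = -206*(-21/10 + ((-3 - 5) - 1*(-9))) = -206*(-21/10 + (-8 + 9)) = -206*(-21/10 + 1) = -206*(-11/10) = 1133/5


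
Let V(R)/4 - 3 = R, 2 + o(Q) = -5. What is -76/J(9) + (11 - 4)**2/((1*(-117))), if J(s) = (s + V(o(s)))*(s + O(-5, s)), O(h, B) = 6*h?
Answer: -5365/5733 ≈ -0.93581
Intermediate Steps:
o(Q) = -7 (o(Q) = -2 - 5 = -7)
V(R) = 12 + 4*R
J(s) = (-30 + s)*(-16 + s) (J(s) = (s + (12 + 4*(-7)))*(s + 6*(-5)) = (s + (12 - 28))*(s - 30) = (s - 16)*(-30 + s) = (-16 + s)*(-30 + s) = (-30 + s)*(-16 + s))
-76/J(9) + (11 - 4)**2/((1*(-117))) = -76/(480 + 9**2 - 46*9) + (11 - 4)**2/((1*(-117))) = -76/(480 + 81 - 414) + 7**2/(-117) = -76/147 + 49*(-1/117) = -76*1/147 - 49/117 = -76/147 - 49/117 = -5365/5733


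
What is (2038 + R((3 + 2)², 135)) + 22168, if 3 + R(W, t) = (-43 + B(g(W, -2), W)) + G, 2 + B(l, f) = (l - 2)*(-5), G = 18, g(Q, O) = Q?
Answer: 24061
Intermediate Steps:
B(l, f) = 8 - 5*l (B(l, f) = -2 + (l - 2)*(-5) = -2 + (-2 + l)*(-5) = -2 + (10 - 5*l) = 8 - 5*l)
R(W, t) = -20 - 5*W (R(W, t) = -3 + ((-43 + (8 - 5*W)) + 18) = -3 + ((-35 - 5*W) + 18) = -3 + (-17 - 5*W) = -20 - 5*W)
(2038 + R((3 + 2)², 135)) + 22168 = (2038 + (-20 - 5*(3 + 2)²)) + 22168 = (2038 + (-20 - 5*5²)) + 22168 = (2038 + (-20 - 5*25)) + 22168 = (2038 + (-20 - 125)) + 22168 = (2038 - 145) + 22168 = 1893 + 22168 = 24061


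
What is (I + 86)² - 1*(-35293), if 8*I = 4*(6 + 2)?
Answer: 43393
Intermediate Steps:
I = 4 (I = (4*(6 + 2))/8 = (4*8)/8 = (⅛)*32 = 4)
(I + 86)² - 1*(-35293) = (4 + 86)² - 1*(-35293) = 90² + 35293 = 8100 + 35293 = 43393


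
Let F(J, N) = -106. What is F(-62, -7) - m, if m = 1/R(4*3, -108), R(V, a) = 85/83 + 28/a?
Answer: -183925/1714 ≈ -107.31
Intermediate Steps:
R(V, a) = 85/83 + 28/a (R(V, a) = 85*(1/83) + 28/a = 85/83 + 28/a)
m = 2241/1714 (m = 1/(85/83 + 28/(-108)) = 1/(85/83 + 28*(-1/108)) = 1/(85/83 - 7/27) = 1/(1714/2241) = 2241/1714 ≈ 1.3075)
F(-62, -7) - m = -106 - 1*2241/1714 = -106 - 2241/1714 = -183925/1714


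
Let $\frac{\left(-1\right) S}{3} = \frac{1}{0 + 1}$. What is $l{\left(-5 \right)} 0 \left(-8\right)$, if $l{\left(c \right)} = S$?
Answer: $0$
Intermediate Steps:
$S = -3$ ($S = - \frac{3}{0 + 1} = - \frac{3}{1} = \left(-3\right) 1 = -3$)
$l{\left(c \right)} = -3$
$l{\left(-5 \right)} 0 \left(-8\right) = \left(-3\right) 0 \left(-8\right) = 0 \left(-8\right) = 0$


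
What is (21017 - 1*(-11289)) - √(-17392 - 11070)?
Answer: 32306 - I*√28462 ≈ 32306.0 - 168.71*I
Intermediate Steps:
(21017 - 1*(-11289)) - √(-17392 - 11070) = (21017 + 11289) - √(-28462) = 32306 - I*√28462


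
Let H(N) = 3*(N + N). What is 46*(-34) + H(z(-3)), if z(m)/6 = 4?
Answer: -1420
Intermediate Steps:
z(m) = 24 (z(m) = 6*4 = 24)
H(N) = 6*N (H(N) = 3*(2*N) = 6*N)
46*(-34) + H(z(-3)) = 46*(-34) + 6*24 = -1564 + 144 = -1420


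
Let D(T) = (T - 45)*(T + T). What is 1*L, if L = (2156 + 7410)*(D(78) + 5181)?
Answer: 98807214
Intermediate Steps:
D(T) = 2*T*(-45 + T) (D(T) = (-45 + T)*(2*T) = 2*T*(-45 + T))
L = 98807214 (L = (2156 + 7410)*(2*78*(-45 + 78) + 5181) = 9566*(2*78*33 + 5181) = 9566*(5148 + 5181) = 9566*10329 = 98807214)
1*L = 1*98807214 = 98807214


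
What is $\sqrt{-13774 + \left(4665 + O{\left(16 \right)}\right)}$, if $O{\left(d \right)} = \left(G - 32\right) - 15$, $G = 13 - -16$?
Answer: $i \sqrt{9127} \approx 95.535 i$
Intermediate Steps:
$G = 29$ ($G = 13 + 16 = 29$)
$O{\left(d \right)} = -18$ ($O{\left(d \right)} = \left(29 - 32\right) - 15 = -3 - 15 = -18$)
$\sqrt{-13774 + \left(4665 + O{\left(16 \right)}\right)} = \sqrt{-13774 + \left(4665 - 18\right)} = \sqrt{-13774 + 4647} = \sqrt{-9127} = i \sqrt{9127}$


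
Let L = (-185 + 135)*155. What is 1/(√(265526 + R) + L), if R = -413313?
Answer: -7750/60210287 - I*√147787/60210287 ≈ -0.00012872 - 6.3848e-6*I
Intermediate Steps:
L = -7750 (L = -50*155 = -7750)
1/(√(265526 + R) + L) = 1/(√(265526 - 413313) - 7750) = 1/(√(-147787) - 7750) = 1/(I*√147787 - 7750) = 1/(-7750 + I*√147787)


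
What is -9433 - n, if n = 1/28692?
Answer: -270651637/28692 ≈ -9433.0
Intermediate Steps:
n = 1/28692 ≈ 3.4853e-5
-9433 - n = -9433 - 1*1/28692 = -9433 - 1/28692 = -270651637/28692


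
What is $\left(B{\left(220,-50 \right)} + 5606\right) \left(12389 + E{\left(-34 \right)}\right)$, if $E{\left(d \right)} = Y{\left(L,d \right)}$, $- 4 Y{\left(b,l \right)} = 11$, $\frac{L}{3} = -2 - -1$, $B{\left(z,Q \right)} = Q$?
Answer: $68818005$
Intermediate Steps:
$L = -3$ ($L = 3 \left(-2 - -1\right) = 3 \left(-2 + 1\right) = 3 \left(-1\right) = -3$)
$Y{\left(b,l \right)} = - \frac{11}{4}$ ($Y{\left(b,l \right)} = \left(- \frac{1}{4}\right) 11 = - \frac{11}{4}$)
$E{\left(d \right)} = - \frac{11}{4}$
$\left(B{\left(220,-50 \right)} + 5606\right) \left(12389 + E{\left(-34 \right)}\right) = \left(-50 + 5606\right) \left(12389 - \frac{11}{4}\right) = 5556 \cdot \frac{49545}{4} = 68818005$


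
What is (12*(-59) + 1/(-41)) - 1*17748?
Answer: -756697/41 ≈ -18456.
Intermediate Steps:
(12*(-59) + 1/(-41)) - 1*17748 = (-708 - 1/41) - 17748 = -29029/41 - 17748 = -756697/41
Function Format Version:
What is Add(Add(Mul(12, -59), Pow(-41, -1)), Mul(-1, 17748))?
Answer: Rational(-756697, 41) ≈ -18456.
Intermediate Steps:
Add(Add(Mul(12, -59), Pow(-41, -1)), Mul(-1, 17748)) = Add(Add(-708, Rational(-1, 41)), -17748) = Add(Rational(-29029, 41), -17748) = Rational(-756697, 41)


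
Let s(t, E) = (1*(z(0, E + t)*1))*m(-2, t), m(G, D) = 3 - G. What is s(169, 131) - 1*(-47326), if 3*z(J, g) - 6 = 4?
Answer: 142028/3 ≈ 47343.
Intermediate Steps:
z(J, g) = 10/3 (z(J, g) = 2 + (1/3)*4 = 2 + 4/3 = 10/3)
s(t, E) = 50/3 (s(t, E) = (1*((10/3)*1))*(3 - 1*(-2)) = (1*(10/3))*(3 + 2) = (10/3)*5 = 50/3)
s(169, 131) - 1*(-47326) = 50/3 - 1*(-47326) = 50/3 + 47326 = 142028/3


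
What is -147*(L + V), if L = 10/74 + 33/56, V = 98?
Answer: -4295697/296 ≈ -14512.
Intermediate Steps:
L = 1501/2072 (L = 10*(1/74) + 33*(1/56) = 5/37 + 33/56 = 1501/2072 ≈ 0.72442)
-147*(L + V) = -147*(1501/2072 + 98) = -147*204557/2072 = -4295697/296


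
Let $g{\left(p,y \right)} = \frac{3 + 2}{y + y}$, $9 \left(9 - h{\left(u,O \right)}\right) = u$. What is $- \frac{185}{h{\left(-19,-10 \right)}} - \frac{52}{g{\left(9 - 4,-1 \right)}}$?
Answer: $\frac{83}{20} \approx 4.15$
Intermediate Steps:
$h{\left(u,O \right)} = 9 - \frac{u}{9}$
$g{\left(p,y \right)} = \frac{5}{2 y}$
$- \frac{185}{h{\left(-19,-10 \right)}} - \frac{52}{g{\left(9 - 4,-1 \right)}} = - \frac{185}{9 - - \frac{19}{9}} - \frac{52}{\frac{5}{2} \frac{1}{-1}} = - \frac{185}{9 + \frac{19}{9}} - \frac{52}{\frac{5}{2} \left(-1\right)} = - \frac{185}{\frac{100}{9}} - \frac{52}{- \frac{5}{2}} = \left(-185\right) \frac{9}{100} - - \frac{104}{5} = - \frac{333}{20} + \frac{104}{5} = \frac{83}{20}$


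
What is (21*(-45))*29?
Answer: -27405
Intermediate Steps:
(21*(-45))*29 = -945*29 = -27405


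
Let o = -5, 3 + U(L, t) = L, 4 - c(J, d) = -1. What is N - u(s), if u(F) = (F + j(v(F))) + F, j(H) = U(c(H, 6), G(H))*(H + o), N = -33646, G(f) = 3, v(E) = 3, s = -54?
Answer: -33534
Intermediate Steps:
c(J, d) = 5 (c(J, d) = 4 - 1*(-1) = 4 + 1 = 5)
U(L, t) = -3 + L
j(H) = -10 + 2*H (j(H) = (-3 + 5)*(H - 5) = 2*(-5 + H) = -10 + 2*H)
u(F) = -4 + 2*F (u(F) = (F + (-10 + 2*3)) + F = (F + (-10 + 6)) + F = (F - 4) + F = (-4 + F) + F = -4 + 2*F)
N - u(s) = -33646 - (-4 + 2*(-54)) = -33646 - (-4 - 108) = -33646 - 1*(-112) = -33646 + 112 = -33534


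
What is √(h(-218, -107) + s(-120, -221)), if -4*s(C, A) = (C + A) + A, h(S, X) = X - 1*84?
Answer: I*√202/2 ≈ 7.1063*I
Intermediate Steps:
h(S, X) = -84 + X (h(S, X) = X - 84 = -84 + X)
s(C, A) = -A/2 - C/4 (s(C, A) = -((C + A) + A)/4 = -((A + C) + A)/4 = -(C + 2*A)/4 = -A/2 - C/4)
√(h(-218, -107) + s(-120, -221)) = √((-84 - 107) + (-½*(-221) - ¼*(-120))) = √(-191 + (221/2 + 30)) = √(-191 + 281/2) = √(-101/2) = I*√202/2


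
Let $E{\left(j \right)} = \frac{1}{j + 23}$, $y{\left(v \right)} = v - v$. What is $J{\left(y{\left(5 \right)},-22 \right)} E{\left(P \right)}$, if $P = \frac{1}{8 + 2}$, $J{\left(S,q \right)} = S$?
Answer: $0$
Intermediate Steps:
$y{\left(v \right)} = 0$
$P = \frac{1}{10} \approx 0.1$
$E{\left(j \right)} = \frac{1}{23 + j}$
$J{\left(y{\left(5 \right)},-22 \right)} E{\left(P \right)} = \frac{0}{23 + \frac{1}{10}} = \frac{0}{\frac{231}{10}} = 0 \cdot \frac{10}{231} = 0$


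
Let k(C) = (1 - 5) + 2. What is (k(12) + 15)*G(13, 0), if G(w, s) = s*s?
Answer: 0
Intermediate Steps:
k(C) = -2 (k(C) = -4 + 2 = -2)
G(w, s) = s²
(k(12) + 15)*G(13, 0) = (-2 + 15)*0² = 13*0 = 0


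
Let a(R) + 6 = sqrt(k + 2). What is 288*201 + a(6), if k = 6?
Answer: 57882 + 2*sqrt(2) ≈ 57885.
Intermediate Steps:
a(R) = -6 + 2*sqrt(2) (a(R) = -6 + sqrt(6 + 2) = -6 + sqrt(8) = -6 + 2*sqrt(2))
288*201 + a(6) = 288*201 + (-6 + 2*sqrt(2)) = 57888 + (-6 + 2*sqrt(2)) = 57882 + 2*sqrt(2)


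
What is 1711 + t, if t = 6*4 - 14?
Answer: 1721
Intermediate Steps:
t = 10 (t = 24 - 14 = 10)
1711 + t = 1711 + 10 = 1721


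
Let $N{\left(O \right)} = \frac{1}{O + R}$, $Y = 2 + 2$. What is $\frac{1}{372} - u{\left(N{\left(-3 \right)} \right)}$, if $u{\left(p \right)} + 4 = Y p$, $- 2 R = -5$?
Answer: $\frac{4465}{372} \approx 12.003$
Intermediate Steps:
$Y = 4$
$R = \frac{5}{2}$ ($R = \left(- \frac{1}{2}\right) \left(-5\right) = \frac{5}{2} \approx 2.5$)
$N{\left(O \right)} = \frac{1}{\frac{5}{2} + O}$ ($N{\left(O \right)} = \frac{1}{O + \frac{5}{2}} = \frac{1}{\frac{5}{2} + O}$)
$u{\left(p \right)} = -4 + 4 p$
$\frac{1}{372} - u{\left(N{\left(-3 \right)} \right)} = \frac{1}{372} - \left(-4 + 4 \frac{2}{5 + 2 \left(-3\right)}\right) = \frac{1}{372} - \left(-4 + 4 \frac{2}{5 - 6}\right) = \frac{1}{372} - \left(-4 + 4 \frac{2}{-1}\right) = \frac{1}{372} - \left(-4 + 4 \cdot 2 \left(-1\right)\right) = \frac{1}{372} - \left(-4 + 4 \left(-2\right)\right) = \frac{1}{372} - \left(-4 - 8\right) = \frac{1}{372} - -12 = \frac{1}{372} + 12 = \frac{4465}{372}$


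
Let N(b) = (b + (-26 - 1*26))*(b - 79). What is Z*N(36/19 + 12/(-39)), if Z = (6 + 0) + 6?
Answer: 2857136304/61009 ≈ 46831.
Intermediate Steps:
N(b) = (-79 + b)*(-52 + b) (N(b) = (b + (-26 - 26))*(-79 + b) = (b - 52)*(-79 + b) = (-52 + b)*(-79 + b) = (-79 + b)*(-52 + b))
Z = 12 (Z = 6 + 6 = 12)
Z*N(36/19 + 12/(-39)) = 12*(4108 + (36/19 + 12/(-39))² - 131*(36/19 + 12/(-39))) = 12*(4108 + (36*(1/19) + 12*(-1/39))² - 131*(36*(1/19) + 12*(-1/39))) = 12*(4108 + (36/19 - 4/13)² - 131*(36/19 - 4/13)) = 12*(4108 + (392/247)² - 131*392/247) = 12*(4108 + 153664/61009 - 51352/247) = 12*(238094692/61009) = 2857136304/61009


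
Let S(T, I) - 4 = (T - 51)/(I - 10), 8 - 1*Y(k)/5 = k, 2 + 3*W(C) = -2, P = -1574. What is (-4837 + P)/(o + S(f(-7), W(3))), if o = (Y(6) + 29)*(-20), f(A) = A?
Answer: 108987/13105 ≈ 8.3164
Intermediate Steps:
W(C) = -4/3 (W(C) = -2/3 + (1/3)*(-2) = -2/3 - 2/3 = -4/3)
Y(k) = 40 - 5*k
S(T, I) = 4 + (-51 + T)/(-10 + I) (S(T, I) = 4 + (T - 51)/(I - 10) = 4 + (-51 + T)/(-10 + I))
o = -780 (o = ((40 - 5*6) + 29)*(-20) = ((40 - 30) + 29)*(-20) = (10 + 29)*(-20) = 39*(-20) = -780)
(-4837 + P)/(o + S(f(-7), W(3))) = (-4837 - 1574)/(-780 + (-91 - 7 + 4*(-4/3))/(-10 - 4/3)) = -6411/(-780 + (-91 - 7 - 16/3)/(-34/3)) = -6411/(-780 - 3/34*(-310/3)) = -6411/(-780 + 155/17) = -6411/(-13105/17) = -6411*(-17/13105) = 108987/13105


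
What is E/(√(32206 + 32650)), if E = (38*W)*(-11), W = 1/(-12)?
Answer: 19*√134/1608 ≈ 0.13678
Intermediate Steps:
W = -1/12 ≈ -0.083333
E = 209/6 (E = (38*(-1/12))*(-11) = -19/6*(-11) = 209/6 ≈ 34.833)
E/(√(32206 + 32650)) = 209/(6*(√(32206 + 32650))) = 209/(6*(√64856)) = 209/(6*((22*√134))) = 209*(√134/2948)/6 = 19*√134/1608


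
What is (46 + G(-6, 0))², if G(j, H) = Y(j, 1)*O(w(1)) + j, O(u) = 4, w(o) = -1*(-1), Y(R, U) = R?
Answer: 256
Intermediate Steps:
w(o) = 1
G(j, H) = 5*j (G(j, H) = j*4 + j = 4*j + j = 5*j)
(46 + G(-6, 0))² = (46 + 5*(-6))² = (46 - 30)² = 16² = 256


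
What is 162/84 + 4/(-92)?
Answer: 607/322 ≈ 1.8851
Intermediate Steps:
162/84 + 4/(-92) = 162*(1/84) + 4*(-1/92) = 27/14 - 1/23 = 607/322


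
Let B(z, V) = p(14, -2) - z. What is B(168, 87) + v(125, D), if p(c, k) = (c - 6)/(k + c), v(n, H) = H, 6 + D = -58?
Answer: -694/3 ≈ -231.33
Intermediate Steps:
D = -64 (D = -6 - 58 = -64)
p(c, k) = (-6 + c)/(c + k)
B(z, V) = 2/3 - z (B(z, V) = (-6 + 14)/(14 - 2) - z = 8/12 - z = (1/12)*8 - z = 2/3 - z)
B(168, 87) + v(125, D) = (2/3 - 1*168) - 64 = (2/3 - 168) - 64 = -502/3 - 64 = -694/3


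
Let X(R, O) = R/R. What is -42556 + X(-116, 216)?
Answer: -42555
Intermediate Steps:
X(R, O) = 1
-42556 + X(-116, 216) = -42556 + 1 = -42555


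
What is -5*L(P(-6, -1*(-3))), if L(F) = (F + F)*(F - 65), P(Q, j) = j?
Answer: 1860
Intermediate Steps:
L(F) = 2*F*(-65 + F) (L(F) = (2*F)*(-65 + F) = 2*F*(-65 + F))
-5*L(P(-6, -1*(-3))) = -10*(-1*(-3))*(-65 - 1*(-3)) = -10*3*(-65 + 3) = -10*3*(-62) = -5*(-372) = 1860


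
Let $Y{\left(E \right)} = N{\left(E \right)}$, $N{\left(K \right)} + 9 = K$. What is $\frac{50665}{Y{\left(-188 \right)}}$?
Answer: $- \frac{50665}{197} \approx -257.18$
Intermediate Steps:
$N{\left(K \right)} = -9 + K$
$Y{\left(E \right)} = -9 + E$
$\frac{50665}{Y{\left(-188 \right)}} = \frac{50665}{-9 - 188} = \frac{50665}{-197} = 50665 \left(- \frac{1}{197}\right) = - \frac{50665}{197}$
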